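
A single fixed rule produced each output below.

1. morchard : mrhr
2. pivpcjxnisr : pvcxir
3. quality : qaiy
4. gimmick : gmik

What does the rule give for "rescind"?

The transformation: keep every other character starting from the first (positions 1st, 3rd, 5th, ...).
So "rescind" becomes "rsid".

rsid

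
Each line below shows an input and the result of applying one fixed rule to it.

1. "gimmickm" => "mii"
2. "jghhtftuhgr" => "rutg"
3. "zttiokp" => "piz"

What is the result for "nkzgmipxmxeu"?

Looking at the pairs, the operation is to reverse the string, then keep one character in every 3, starting at position 1 (positions 1st, 4th, 7th, ...).
On "nkzgmipxmxeu" that produces "umiz".

umiz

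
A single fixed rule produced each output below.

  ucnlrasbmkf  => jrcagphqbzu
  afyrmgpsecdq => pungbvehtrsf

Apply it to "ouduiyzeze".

The rule is to shift every letter 11 places backward in the alphabet (wrapping around).
"ouduiyzeze" → "djsjxnotot".

djsjxnotot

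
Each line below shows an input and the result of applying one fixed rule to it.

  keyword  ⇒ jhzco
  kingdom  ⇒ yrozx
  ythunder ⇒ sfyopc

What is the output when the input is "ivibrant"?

tmclye

Rule — shift every letter 11 places forward in the alphabet (wrapping around), then delete the first 2 characters.
On "ivibrant": the first step gives "tgtmclye", and the second then gives "tmclye".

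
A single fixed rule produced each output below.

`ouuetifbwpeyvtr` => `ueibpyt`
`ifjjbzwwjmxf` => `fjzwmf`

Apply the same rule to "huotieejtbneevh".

utejbev

The pattern: keep every other character starting from the second (positions 2nd, 4th, 6th, ...).
So "huotieejtbneevh" becomes "utejbev".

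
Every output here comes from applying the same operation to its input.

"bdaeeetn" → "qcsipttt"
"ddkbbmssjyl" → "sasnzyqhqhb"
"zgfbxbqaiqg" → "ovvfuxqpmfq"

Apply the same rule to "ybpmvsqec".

What's happening: shift every letter 11 places backward in the alphabet (wrapping around), then take characters alternately from the front and the back (1st, last, 2nd, 2nd-last, ...).
On "ybpmvsqec": the first step gives "nqebkhftr", and the second then gives "nrqtefbhk".

nrqtefbhk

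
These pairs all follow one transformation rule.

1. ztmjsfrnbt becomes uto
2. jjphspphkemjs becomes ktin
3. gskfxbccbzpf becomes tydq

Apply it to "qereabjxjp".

Looking at the pairs, the operation is to keep one character in every 3, starting at position 2 (positions 2nd, 5th, 8th, ...), then shift every letter 1 place forward in the alphabet (wrapping around).
Starting from "qereabjxjp": after the first operation, "eax"; after the second, "fby".
(Check on "ztmjsfrnbt": → "tsn" → "uto" ✓)

fby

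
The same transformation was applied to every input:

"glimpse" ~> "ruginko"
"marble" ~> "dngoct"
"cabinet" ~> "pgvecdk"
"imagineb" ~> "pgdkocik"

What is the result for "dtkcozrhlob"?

The pattern: move the last 3 characters to the front (rotate right by 3), then shift every letter 2 places forward in the alphabet (wrapping around).
Starting from "dtkcozrhlob": after the first operation, "lobdtkcozrh"; after the second, "nqdfvmeqbtj".
(Check on "cabinet": → "netcabi" → "pgvecdk" ✓)

nqdfvmeqbtj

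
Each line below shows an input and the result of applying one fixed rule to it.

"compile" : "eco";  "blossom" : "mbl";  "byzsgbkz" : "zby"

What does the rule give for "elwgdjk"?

Looking at the pairs, the operation is to move the last character to the front, then keep only the first 3 characters.
For "elwgdjk", step one produces "kelwgdj"; step two turns that into "kel".

kel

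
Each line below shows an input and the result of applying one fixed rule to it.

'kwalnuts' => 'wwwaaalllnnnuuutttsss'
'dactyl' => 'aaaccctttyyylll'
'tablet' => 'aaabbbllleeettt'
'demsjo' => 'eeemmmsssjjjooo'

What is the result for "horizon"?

ooorrriiizzzooonnn

Each output is the input with this applied: delete the first character, then repeat every character 3 times.
"horizon" → "orizon" → "ooorrriiizzzooonnn".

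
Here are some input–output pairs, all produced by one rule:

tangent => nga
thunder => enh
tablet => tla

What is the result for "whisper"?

esh

Each output is the input with this applied: keep every other character starting from the second (positions 2nd, 4th, 6th, ...), then reverse the string.
For "whisper", step one produces "hse"; step two turns that into "esh".
(Check on "tangent": → "agn" → "nga" ✓)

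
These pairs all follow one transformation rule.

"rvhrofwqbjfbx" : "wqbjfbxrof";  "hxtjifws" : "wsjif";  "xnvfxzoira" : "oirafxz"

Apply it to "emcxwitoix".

toixxwi

In each case the input is transformed by: delete the first 3 characters, then move the first 3 characters to the end (rotate left by 3).
Applying that to "emcxwitoix" gives "toixxwi".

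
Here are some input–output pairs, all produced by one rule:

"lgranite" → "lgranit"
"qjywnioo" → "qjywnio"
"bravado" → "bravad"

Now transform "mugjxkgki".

mugjxkgk

Rule — delete the last character.
Doing the same to "mugjxkgki": "mugjxkgk".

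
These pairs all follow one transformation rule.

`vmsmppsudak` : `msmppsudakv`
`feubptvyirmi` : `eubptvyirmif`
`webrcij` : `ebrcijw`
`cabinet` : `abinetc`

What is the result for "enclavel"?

Looking at the pairs, the operation is to move the first character to the end.
On "enclavel" that produces "nclavele".

nclavele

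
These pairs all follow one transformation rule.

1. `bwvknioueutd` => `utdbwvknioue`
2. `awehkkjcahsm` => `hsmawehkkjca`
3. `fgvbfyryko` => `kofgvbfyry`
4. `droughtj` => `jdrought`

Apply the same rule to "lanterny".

The rule is to swap the front and back halves of the string, then move the first 3 characters to the end (rotate left by 3).
Starting from "lanterny": after the first operation, "ernylant"; after the second, "ylantern".
(Check on "bwvknioueutd": → "oueutdbwvkni" → "utdbwvknioue" ✓)

ylantern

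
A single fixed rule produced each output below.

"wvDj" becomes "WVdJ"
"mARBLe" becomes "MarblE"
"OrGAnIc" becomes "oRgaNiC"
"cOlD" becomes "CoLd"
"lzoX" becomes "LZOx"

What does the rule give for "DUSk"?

The pattern: flip the case of every letter.
Applying that to "DUSk" gives "dusK".

dusK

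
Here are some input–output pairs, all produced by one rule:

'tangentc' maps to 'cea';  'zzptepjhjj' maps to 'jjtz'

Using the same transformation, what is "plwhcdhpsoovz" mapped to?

zohhp

Each output is the input with this applied: reverse the string, then keep one character in every 3, starting at position 1 (positions 1st, 4th, 7th, ...).
Applying both steps to "plwhcdhpsoovz": "zvoosphdchwlp", then "zohhp".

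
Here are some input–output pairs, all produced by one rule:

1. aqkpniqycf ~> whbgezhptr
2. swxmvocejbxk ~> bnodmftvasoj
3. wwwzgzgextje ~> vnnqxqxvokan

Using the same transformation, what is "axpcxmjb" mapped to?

Each output is the input with this applied: shift every letter 9 places backward in the alphabet (wrapping around), then swap the first and last characters.
On "axpcxmjb" that produces "sogtodar".

sogtodar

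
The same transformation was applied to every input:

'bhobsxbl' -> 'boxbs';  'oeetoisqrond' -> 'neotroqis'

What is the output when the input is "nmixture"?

riuxt

Each output is the input with this applied: take characters alternately from the front and the back (1st, last, 2nd, 2nd-last, ...), then delete the first 3 characters.
Starting from "nmixture": after the first operation, "nemriuxt"; after the second, "riuxt".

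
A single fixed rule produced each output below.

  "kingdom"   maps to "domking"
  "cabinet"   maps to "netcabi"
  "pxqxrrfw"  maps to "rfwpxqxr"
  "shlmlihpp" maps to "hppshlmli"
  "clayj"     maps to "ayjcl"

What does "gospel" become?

pelgos

Looking at the pairs, the operation is to move the last 3 characters to the front (rotate right by 3).
For "gospel" the result is "pelgos".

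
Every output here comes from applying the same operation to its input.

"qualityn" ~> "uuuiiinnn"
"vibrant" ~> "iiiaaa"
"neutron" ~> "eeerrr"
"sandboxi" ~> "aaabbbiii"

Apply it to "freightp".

What's happening: keep one character in every 3, starting at position 2 (positions 2nd, 5th, 8th, ...), then repeat every character 3 times.
For "freightp", step one produces "rgp"; step two turns that into "rrrgggppp".

rrrgggppp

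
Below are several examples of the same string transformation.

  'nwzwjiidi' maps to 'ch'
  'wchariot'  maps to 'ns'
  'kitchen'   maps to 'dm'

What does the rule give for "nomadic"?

hb

What's happening: shift every letter 1 place backward in the alphabet (wrapping around), then keep only the last 2 characters.
"nomadic" → "mnlzchb" → "hb".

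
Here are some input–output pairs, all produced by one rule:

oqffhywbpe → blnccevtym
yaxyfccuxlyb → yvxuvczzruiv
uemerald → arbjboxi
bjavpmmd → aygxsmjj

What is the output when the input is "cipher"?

Looking at the pairs, the operation is to move the last character to the front, then shift every letter 3 places backward in the alphabet (wrapping around).
Applying both steps to "cipher": "rciphe", then "ozfmeb".

ozfmeb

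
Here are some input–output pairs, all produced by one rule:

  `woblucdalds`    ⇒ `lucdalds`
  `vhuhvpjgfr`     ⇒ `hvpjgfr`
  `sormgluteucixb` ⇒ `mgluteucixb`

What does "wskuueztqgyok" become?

uueztqgyok

The pattern: delete the first 3 characters.
"wskuueztqgyok" → "uueztqgyok".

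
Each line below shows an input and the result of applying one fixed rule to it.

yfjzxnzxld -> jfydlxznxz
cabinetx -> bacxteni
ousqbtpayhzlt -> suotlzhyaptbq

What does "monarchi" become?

nomihcra

What's happening: move the first 3 characters to the end (rotate left by 3), then reverse the string.
On "monarchi": the first step gives "archimon", and the second then gives "nomihcra".
(Check on "cabinetx": → "inetxcab" → "bacxteni" ✓)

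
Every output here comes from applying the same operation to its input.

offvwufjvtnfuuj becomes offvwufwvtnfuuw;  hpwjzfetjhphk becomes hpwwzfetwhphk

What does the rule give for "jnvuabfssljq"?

The rule is to replace every "j" with "w".
For "jnvuabfssljq" the result is "wnvuabfsslwq".

wnvuabfsslwq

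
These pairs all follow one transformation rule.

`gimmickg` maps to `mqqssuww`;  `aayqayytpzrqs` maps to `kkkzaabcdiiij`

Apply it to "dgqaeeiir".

What's happening: sort the characters into alphabetical order, then shift every letter 10 places forward in the alphabet (wrapping around).
Applying both steps to "dgqaeeiir": "adeegiiqr", then "knooqssab".

knooqssab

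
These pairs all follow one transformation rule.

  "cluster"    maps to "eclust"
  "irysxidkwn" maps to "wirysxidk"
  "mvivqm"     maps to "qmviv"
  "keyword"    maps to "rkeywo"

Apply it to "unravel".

eunrav

The rule is to delete the last character, then move the last character to the front.
Applying both steps to "unravel": "unrave", then "eunrav".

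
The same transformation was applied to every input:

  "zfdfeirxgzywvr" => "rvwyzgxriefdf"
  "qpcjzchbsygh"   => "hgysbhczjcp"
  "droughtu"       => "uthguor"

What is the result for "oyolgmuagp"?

pgaumgloy

The transformation: reverse the string, then delete the last character.
Starting from "oyolgmuagp": after the first operation, "pgaumgloyo"; after the second, "pgaumgloy".
(Check on "qpcjzchbsygh": → "hgysbhczjcpq" → "hgysbhczjcp" ✓)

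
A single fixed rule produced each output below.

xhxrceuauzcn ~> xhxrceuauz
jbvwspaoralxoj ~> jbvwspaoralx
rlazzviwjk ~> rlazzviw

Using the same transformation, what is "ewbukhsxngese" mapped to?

The pattern: delete the last 2 characters.
Applying that to "ewbukhsxngese" gives "ewbukhsxnge".

ewbukhsxnge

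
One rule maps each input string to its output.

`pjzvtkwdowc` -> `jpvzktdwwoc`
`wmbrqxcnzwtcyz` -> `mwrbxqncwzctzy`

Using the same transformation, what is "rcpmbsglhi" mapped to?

crmpsblgih

The transformation: swap each adjacent pair of characters (1↔2, 3↔4, ...).
So "rcpmbsglhi" becomes "crmpsblgih".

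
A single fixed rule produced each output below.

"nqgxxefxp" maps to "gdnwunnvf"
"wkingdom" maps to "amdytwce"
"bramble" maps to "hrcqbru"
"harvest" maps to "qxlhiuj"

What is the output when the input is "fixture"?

In each case the input is transformed by: shift every letter 10 places backward in the alphabet (wrapping around), then swap each adjacent pair of characters (1↔2, 3↔4, ...).
For "fixture", step one produces "vynjkhu"; step two turns that into "yvjnhku".

yvjnhku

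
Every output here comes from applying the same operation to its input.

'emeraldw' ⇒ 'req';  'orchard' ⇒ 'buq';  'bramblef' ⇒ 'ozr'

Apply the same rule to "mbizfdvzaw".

What's happening: shift every letter 13 places forward in the alphabet (wrapping around) — i.e. ROT13, then keep one character in every 3, starting at position 1 (positions 1st, 4th, 7th, ...).
For "mbizfdvzaw", step one produces "zovmsqimnj"; step two turns that into "zmij".

zmij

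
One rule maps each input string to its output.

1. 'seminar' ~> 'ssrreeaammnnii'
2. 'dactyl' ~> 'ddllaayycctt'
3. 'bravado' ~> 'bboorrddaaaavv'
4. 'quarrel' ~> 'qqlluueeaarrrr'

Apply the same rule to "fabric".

ffccaaiibbrr

Looking at the pairs, the operation is to take characters alternately from the front and the back (1st, last, 2nd, 2nd-last, ...), then double every character.
For "fabric" the result is "ffccaaiibbrr".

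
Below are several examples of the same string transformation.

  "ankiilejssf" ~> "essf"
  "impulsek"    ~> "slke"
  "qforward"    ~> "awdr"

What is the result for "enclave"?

Looking at the pairs, the operation is to swap each adjacent pair of characters (1↔2, 3↔4, ...), then keep only the last 4 characters.
Starting from "enclave": after the first operation, "nelcvae"; after the second, "cvae".

cvae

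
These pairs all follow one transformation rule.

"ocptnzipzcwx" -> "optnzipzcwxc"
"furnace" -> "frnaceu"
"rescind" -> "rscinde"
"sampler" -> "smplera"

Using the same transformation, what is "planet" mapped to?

The rule is to move the first character to the end, then swap the first and last characters.
Starting from "planet": after the first operation, "lanetp"; after the second, "panetl".
(Check on "furnace": → "urnacef" → "frnaceu" ✓)

panetl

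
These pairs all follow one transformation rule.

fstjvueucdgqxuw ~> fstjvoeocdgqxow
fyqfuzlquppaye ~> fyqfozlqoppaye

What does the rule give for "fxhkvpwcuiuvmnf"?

fxhkvpwcoiovmnf

The transformation: replace every "u" with "o".
Applying that to "fxhkvpwcuiuvmnf" gives "fxhkvpwcoiovmnf".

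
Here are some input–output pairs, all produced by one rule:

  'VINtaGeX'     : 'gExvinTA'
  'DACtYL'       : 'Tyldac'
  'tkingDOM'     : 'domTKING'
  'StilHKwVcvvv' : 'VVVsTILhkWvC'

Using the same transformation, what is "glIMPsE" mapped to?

Rule — move the last 3 characters to the front (rotate right by 3), then flip the case of every letter.
"glIMPsE" → "PsEglIM" → "pSeGLim".

pSeGLim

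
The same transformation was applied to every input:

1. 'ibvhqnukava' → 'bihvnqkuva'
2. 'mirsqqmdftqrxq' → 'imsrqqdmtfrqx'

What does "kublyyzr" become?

uklbyyz

Each output is the input with this applied: delete the last character, then swap each adjacent pair of characters (1↔2, 3↔4, ...).
On "kublyyzr": the first step gives "kublyyz", and the second then gives "uklbyyz".
(Check on "ibvhqnukava": → "ibvhqnukav" → "bihvnqkuva" ✓)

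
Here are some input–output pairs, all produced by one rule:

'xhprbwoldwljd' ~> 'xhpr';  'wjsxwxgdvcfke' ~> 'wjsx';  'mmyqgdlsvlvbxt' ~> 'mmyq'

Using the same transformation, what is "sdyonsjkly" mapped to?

sdyo

In each case the input is transformed by: keep only the first 4 characters.
On "sdyonsjkly" that produces "sdyo".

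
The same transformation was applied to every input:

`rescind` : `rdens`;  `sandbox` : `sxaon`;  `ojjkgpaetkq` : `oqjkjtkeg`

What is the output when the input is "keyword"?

In each case the input is transformed by: take characters alternately from the front and the back (1st, last, 2nd, 2nd-last, ...), then delete the last 2 characters.
Working it through for "keyword": intermediate "kderyow", final "kdery".
(Check on "rescind": → "rdensic" → "rdens" ✓)

kdery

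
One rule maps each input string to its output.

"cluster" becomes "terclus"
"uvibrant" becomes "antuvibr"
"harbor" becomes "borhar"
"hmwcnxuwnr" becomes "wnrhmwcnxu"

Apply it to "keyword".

ordkeyw

What's happening: move the last 3 characters to the front (rotate right by 3).
Doing the same to "keyword": "ordkeyw".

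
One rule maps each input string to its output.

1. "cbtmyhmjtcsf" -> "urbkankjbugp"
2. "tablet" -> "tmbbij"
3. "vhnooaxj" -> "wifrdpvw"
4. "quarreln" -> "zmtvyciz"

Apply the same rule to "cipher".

The rule is to shift every letter 8 places forward in the alphabet (wrapping around), then swap the front and back halves of the string.
Working it through for "cipher": intermediate "kqxpmz", final "pmzkqx".

pmzkqx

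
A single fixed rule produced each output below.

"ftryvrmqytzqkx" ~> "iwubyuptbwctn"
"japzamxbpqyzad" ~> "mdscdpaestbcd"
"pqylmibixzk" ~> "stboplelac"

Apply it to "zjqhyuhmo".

cmtkbxkp

Each output is the input with this applied: shift every letter 3 places forward in the alphabet (wrapping around), then delete the last character.
"zjqhyuhmo" → "cmtkbxkpr" → "cmtkbxkp".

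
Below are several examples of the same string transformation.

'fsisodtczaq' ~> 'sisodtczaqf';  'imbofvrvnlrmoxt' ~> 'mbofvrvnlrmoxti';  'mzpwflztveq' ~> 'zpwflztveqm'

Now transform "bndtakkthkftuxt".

Rule — move the first character to the end.
Doing the same to "bndtakkthkftuxt": "ndtakkthkftuxtb".

ndtakkthkftuxtb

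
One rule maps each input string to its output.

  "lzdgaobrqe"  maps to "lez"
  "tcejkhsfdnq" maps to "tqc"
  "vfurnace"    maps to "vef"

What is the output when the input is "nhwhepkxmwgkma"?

nah

Rule — take characters alternately from the front and the back (1st, last, 2nd, 2nd-last, ...), then keep only the first 3 characters.
On "nhwhepkxmwgkma": the first step gives "nahmwkhgewpmkx", and the second then gives "nah".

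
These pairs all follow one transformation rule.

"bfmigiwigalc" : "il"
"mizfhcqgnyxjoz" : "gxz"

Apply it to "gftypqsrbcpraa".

Each output is the input with this applied: keep one character in every 3, starting at position 2 (positions 2nd, 5th, 8th, ...), then delete the first 2 characters.
Starting from "gftypqsrbcpraa": after the first operation, "fprpa"; after the second, "rpa".
(Check on "bfmigiwigalc": → "fgil" → "il" ✓)

rpa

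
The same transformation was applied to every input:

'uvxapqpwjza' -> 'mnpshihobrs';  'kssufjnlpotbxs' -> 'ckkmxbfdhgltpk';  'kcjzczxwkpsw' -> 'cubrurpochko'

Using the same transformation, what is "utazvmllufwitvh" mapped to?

mlsrneddmxoalnz

In each case the input is transformed by: shift every letter 8 places backward in the alphabet (wrapping around).
On "utazvmllufwitvh" that produces "mlsrneddmxoalnz".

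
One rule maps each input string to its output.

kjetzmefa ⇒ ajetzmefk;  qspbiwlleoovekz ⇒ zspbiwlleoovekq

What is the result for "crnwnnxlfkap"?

prnwnnxlfkac

The rule is to swap the first and last characters.
Applying that to "crnwnnxlfkap" gives "prnwnnxlfkac".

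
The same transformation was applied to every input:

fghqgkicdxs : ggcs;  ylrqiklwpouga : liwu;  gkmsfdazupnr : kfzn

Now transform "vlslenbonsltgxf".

leolx

The transformation: keep one character in every 3, starting at position 2 (positions 2nd, 5th, 8th, ...).
Doing the same to "vlslenbonsltgxf": "leolx".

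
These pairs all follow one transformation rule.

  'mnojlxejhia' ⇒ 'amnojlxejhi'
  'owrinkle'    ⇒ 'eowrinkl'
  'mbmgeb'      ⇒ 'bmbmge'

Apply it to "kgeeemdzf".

fkgeeemdz

In each case the input is transformed by: move the last character to the front.
For "kgeeemdzf" the result is "fkgeeemdz".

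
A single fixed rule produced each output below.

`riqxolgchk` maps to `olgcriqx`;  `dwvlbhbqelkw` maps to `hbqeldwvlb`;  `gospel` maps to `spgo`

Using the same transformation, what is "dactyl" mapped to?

ctda

The rule is to delete the last 2 characters, then swap the front and back halves of the string.
For "dactyl", step one produces "dact"; step two turns that into "ctda".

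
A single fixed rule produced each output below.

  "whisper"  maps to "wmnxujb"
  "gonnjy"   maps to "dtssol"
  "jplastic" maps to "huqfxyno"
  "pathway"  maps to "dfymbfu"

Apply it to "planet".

The transformation: swap the first and last characters, then shift every letter 5 places forward in the alphabet (wrapping around).
"planet" → "tlanep" → "yqfsju".

yqfsju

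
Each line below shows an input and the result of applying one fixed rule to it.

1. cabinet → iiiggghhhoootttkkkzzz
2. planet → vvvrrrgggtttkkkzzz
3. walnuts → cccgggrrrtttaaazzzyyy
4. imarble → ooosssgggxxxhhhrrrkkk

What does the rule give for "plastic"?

vvvrrrgggyyyzzzoooiii

Each output is the input with this applied: repeat every character 3 times, then shift every letter 6 places forward in the alphabet (wrapping around).
Applying both steps to "plastic": "ppplllaaassstttiiiccc", then "vvvrrrgggyyyzzzoooiii".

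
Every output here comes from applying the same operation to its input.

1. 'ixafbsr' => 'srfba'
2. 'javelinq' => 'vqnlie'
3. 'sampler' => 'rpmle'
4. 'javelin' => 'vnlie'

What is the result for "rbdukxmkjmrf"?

xurmmkkjfd

The pattern: delete the first 2 characters, then sort the characters into reverse alphabetical order.
Starting from "rbdukxmkjmrf": after the first operation, "dukxmkjmrf"; after the second, "xurmmkkjfd".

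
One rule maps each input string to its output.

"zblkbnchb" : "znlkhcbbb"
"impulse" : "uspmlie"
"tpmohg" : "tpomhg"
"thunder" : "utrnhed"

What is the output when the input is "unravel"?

In each case the input is transformed by: sort the characters into reverse alphabetical order.
For "unravel" the result is "vurnlea".

vurnlea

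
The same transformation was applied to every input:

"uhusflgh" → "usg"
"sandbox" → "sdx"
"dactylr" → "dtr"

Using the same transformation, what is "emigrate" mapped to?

egt

The pattern: keep one character in every 3, starting at position 1 (positions 1st, 4th, 7th, ...).
Applying that to "emigrate" gives "egt".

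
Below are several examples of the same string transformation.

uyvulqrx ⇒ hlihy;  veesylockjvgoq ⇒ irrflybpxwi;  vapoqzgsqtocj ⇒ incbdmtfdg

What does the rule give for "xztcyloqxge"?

The rule is to delete the last 3 characters, then shift every letter 13 places forward in the alphabet (wrapping around) — i.e. ROT13.
"xztcyloqxge" → "xztcyloq" → "kmgplybd".
(Check on "vapoqzgsqtocj": → "vapoqzgsqt" → "incbdmtfdg" ✓)

kmgplybd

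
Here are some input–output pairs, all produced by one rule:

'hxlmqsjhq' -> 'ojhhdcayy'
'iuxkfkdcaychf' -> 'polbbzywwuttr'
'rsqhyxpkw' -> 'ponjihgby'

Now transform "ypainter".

pkigezvr

Each output is the input with this applied: sort the characters into reverse alphabetical order, then shift every letter 9 places backward in the alphabet (wrapping around).
For "ypainter", step one produces "ytrpniea"; step two turns that into "pkigezvr".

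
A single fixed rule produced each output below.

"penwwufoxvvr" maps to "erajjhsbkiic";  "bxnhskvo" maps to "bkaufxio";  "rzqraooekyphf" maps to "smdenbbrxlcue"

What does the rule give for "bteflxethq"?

What's happening: swap the first and last characters, then shift every letter 13 places forward in the alphabet (wrapping around) — i.e. ROT13.
"bteflxethq" → "qteflxethb" → "dgrsykrguo".
(Check on "bxnhskvo": → "oxnhskvb" → "bkaufxio" ✓)

dgrsykrguo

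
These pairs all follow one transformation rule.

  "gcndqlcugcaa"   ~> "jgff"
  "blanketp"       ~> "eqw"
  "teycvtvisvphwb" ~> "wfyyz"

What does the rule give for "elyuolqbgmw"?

Looking at the pairs, the operation is to keep one character in every 3, starting at position 1 (positions 1st, 4th, 7th, ...), then shift every letter 3 places forward in the alphabet (wrapping around).
On "elyuolqbgmw": the first step gives "euqm", and the second then gives "hxtp".

hxtp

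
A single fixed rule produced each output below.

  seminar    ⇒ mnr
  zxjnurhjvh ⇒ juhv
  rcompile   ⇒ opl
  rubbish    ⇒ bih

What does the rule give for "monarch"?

nrh

Looking at the pairs, the operation is to delete the first 2 characters, then keep every other character starting from the first (positions 1st, 3rd, 5th, ...).
For "monarch", step one produces "narch"; step two turns that into "nrh".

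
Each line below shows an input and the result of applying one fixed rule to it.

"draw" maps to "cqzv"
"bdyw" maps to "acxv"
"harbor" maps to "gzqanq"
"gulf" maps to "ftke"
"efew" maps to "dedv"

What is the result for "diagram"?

The transformation: shift every letter 1 place backward in the alphabet (wrapping around).
On "diagram" that produces "chzfqzl".

chzfqzl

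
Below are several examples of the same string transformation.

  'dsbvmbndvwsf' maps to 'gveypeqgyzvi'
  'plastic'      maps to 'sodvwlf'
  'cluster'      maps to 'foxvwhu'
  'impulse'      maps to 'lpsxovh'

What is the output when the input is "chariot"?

fkdulrw

The rule is to shift every letter 3 places forward in the alphabet (wrapping around).
Applying that to "chariot" gives "fkdulrw".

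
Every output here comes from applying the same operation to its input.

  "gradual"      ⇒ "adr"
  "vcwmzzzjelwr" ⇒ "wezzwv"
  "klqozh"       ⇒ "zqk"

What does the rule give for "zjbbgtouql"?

What's happening: reverse the string, then keep every other character starting from the second (positions 2nd, 4th, 6th, ...).
Applying both steps to "zjbbgtouql": "lquotgbbjz", then "qogbz".

qogbz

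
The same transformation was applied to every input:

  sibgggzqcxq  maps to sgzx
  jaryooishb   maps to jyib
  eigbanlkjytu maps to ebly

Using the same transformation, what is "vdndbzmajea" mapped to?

vdme

What's happening: keep one character in every 3, starting at position 1 (positions 1st, 4th, 7th, ...).
So "vdndbzmajea" becomes "vdme".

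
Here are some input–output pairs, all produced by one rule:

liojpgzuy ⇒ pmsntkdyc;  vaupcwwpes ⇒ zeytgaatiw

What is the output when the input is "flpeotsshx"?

jptisxwwlb

Looking at the pairs, the operation is to shift every letter 4 places forward in the alphabet (wrapping around).
Applying that to "flpeotsshx" gives "jptisxwwlb".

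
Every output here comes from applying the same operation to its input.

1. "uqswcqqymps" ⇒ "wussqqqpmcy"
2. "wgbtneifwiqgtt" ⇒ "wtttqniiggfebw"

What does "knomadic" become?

What's happening: sort the characters into reverse alphabetical order, then move the first character to the end.
On "knomadic": the first step gives "onmkidca", and the second then gives "nmkidcao".

nmkidcao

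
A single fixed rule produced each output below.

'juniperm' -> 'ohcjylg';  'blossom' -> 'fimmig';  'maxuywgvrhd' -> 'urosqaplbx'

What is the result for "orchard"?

The transformation: delete the first character, then shift every letter 6 places backward in the alphabet (wrapping around).
Working it through for "orchard": intermediate "rchard", final "lwbulx".

lwbulx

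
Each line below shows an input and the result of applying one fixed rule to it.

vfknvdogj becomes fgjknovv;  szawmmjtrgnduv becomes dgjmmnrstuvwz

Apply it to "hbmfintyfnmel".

effhilmmnnty

The pattern: sort the characters into alphabetical order, then delete the first character.
"hbmfintyfnmel" → "beffhilmmnnty" → "effhilmmnnty".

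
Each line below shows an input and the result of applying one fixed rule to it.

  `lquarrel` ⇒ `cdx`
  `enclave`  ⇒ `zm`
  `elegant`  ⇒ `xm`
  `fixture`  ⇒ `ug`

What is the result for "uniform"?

za

Rule — keep one character in every 3, starting at position 2 (positions 2nd, 5th, 8th, ...), then shift every letter 12 places forward in the alphabet (wrapping around).
Applying both steps to "uniform": "no", then "za".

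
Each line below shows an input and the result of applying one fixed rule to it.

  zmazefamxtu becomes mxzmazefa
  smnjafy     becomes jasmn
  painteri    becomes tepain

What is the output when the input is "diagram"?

grdia

Rule — delete the last 2 characters, then move the last 2 characters to the front (rotate right by 2).
Applying both steps to "diagram": "diagr", then "grdia".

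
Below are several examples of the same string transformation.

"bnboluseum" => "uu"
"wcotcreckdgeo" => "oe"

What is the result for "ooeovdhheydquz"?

Each output is the input with this applied: keep one character in every 3, starting at position 3 (positions 3rd, 6th, 9th, ...), then keep only the vowels.
Working it through for "ooeovdhheydquz": intermediate "edeq", final "ee".
(Check on "wcotcreckdgeo": → "orke" → "oe" ✓)

ee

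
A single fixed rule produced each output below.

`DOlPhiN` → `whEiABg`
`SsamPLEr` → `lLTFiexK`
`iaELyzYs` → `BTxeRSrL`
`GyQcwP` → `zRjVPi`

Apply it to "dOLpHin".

Looking at the pairs, the operation is to flip the case of every letter, then shift every letter 7 places backward in the alphabet (wrapping around).
For "dOLpHin" the result is "WheIaBG".

WheIaBG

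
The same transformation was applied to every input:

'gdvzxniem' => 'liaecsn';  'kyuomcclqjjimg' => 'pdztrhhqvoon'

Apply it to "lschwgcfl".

What's happening: delete the last 2 characters, then shift every letter 5 places forward in the alphabet (wrapping around).
For "lschwgcfl", step one produces "lschwgc"; step two turns that into "qxhmblh".

qxhmblh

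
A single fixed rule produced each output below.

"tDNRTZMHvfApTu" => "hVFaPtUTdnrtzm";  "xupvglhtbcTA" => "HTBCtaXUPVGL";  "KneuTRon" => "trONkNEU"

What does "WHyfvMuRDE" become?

In each case the input is transformed by: flip the case of every letter, then swap the front and back halves of the string.
Starting from "WHyfvMuRDE": after the first operation, "whYFVmUrde"; after the second, "mUrdewhYFV".

mUrdewhYFV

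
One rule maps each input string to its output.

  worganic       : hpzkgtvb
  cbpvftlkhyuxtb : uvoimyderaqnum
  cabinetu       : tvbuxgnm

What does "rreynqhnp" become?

In each case the input is transformed by: swap each adjacent pair of characters (1↔2, 3↔4, ...), then shift every letter 7 places backward in the alphabet (wrapping around).
Working it through for "rreynqhnp": intermediate "rryeqnnhp", final "kkrxjggai".

kkrxjggai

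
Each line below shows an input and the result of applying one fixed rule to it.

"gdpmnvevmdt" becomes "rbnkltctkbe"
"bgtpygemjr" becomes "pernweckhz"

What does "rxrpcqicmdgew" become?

uvpnaogakbecp

Looking at the pairs, the operation is to shift every letter 2 places backward in the alphabet (wrapping around), then swap the first and last characters.
On "rxrpcqicmdgew" that produces "uvpnaogakbecp".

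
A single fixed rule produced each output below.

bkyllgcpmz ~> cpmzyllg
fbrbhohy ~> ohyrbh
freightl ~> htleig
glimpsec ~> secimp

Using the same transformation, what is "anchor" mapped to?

orch

The transformation: delete the first 2 characters, then swap the front and back halves of the string.
Working it through for "anchor": intermediate "chor", final "orch".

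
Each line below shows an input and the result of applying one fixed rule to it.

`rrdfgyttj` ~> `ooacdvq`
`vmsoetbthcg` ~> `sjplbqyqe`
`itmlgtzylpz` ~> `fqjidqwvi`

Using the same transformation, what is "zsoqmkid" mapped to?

wplnjh

The rule is to shift every letter 3 places backward in the alphabet (wrapping around), then delete the last 2 characters.
On "zsoqmkid": the first step gives "wplnjhfa", and the second then gives "wplnjh".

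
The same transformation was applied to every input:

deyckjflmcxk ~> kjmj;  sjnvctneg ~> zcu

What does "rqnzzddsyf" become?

ygkm

In each case the input is transformed by: keep one character in every 3, starting at position 1 (positions 1st, 4th, 7th, ...), then shift every letter 7 places forward in the alphabet (wrapping around).
For "rqnzzddsyf", step one produces "rzdf"; step two turns that into "ygkm".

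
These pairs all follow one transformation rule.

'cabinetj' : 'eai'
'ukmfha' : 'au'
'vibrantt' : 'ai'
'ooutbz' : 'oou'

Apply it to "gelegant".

aee

Each output is the input with this applied: swap the front and back halves of the string, then keep only the vowels.
Starting from "gelegant": after the first operation, "gantgele"; after the second, "aee".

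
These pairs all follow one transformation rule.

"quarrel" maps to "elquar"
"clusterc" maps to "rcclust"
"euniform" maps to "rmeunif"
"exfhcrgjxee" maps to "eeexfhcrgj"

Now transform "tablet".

Each output is the input with this applied: move the last 3 characters to the front (rotate right by 3), then delete the first character.
"tablet" → "lettab" → "ettab".
(Check on "euniform": → "ormeunif" → "rmeunif" ✓)

ettab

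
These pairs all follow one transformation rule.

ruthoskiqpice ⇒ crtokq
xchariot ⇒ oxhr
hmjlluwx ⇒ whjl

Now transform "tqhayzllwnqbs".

bthylw

Looking at the pairs, the operation is to move the last 3 characters to the front (rotate right by 3), then keep every other character starting from the second (positions 2nd, 4th, 6th, ...).
For "tqhayzllwnqbs", step one produces "qbstqhayzllwn"; step two turns that into "bthylw".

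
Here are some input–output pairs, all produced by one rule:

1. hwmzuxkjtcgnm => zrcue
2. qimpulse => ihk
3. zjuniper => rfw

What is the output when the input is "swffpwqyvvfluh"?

Each output is the input with this applied: keep one character in every 3, starting at position 1 (positions 1st, 4th, 7th, ...), then shift every letter 8 places backward in the alphabet (wrapping around).
On "swffpwqyvvfluh": the first step gives "sfqvu", and the second then gives "kxinm".

kxinm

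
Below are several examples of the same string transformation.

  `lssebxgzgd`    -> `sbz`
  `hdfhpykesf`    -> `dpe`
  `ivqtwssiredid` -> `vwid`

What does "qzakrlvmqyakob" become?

zrmab

Rule — keep one character in every 3, starting at position 2 (positions 2nd, 5th, 8th, ...).
"qzakrlvmqyakob" → "zrmab".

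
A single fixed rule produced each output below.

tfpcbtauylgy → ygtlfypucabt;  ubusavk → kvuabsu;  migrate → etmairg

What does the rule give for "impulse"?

esilmup

The pattern: move the last character to the front, then take characters alternately from the front and the back (1st, last, 2nd, 2nd-last, ...).
"impulse" → "esilmup".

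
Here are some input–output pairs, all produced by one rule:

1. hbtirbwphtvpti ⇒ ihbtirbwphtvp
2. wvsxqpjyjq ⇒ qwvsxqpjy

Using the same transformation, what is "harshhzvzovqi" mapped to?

The transformation: move the last character to the front, then delete the last character.
Applying both steps to "harshhzvzovqi": "iharshhzvzovq", then "iharshhzvzov".
(Check on "wvsxqpjyjq": → "qwvsxqpjyj" → "qwvsxqpjy" ✓)

iharshhzvzov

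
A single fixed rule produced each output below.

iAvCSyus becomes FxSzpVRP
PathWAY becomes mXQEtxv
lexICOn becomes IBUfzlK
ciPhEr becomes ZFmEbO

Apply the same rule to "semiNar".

PBJFkXO

Each output is the input with this applied: flip the case of every letter, then shift every letter 3 places backward in the alphabet (wrapping around).
Starting from "semiNar": after the first operation, "SEMInAR"; after the second, "PBJFkXO".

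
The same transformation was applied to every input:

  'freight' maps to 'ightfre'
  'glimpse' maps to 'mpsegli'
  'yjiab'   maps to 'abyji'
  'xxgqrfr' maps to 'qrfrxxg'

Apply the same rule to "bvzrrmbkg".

rrmbkgbvz

Looking at the pairs, the operation is to move the first 3 characters to the end (rotate left by 3).
"bvzrrmbkg" → "rrmbkgbvz".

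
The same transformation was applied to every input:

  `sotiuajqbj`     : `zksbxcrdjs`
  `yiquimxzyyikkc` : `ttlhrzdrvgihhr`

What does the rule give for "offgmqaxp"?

The rule is to shift every letter 9 places forward in the alphabet (wrapping around), then move the last 3 characters to the front (rotate right by 3).
Starting from "offgmqaxp": after the first operation, "xoopvzjgy"; after the second, "jgyxoopvz".

jgyxoopvz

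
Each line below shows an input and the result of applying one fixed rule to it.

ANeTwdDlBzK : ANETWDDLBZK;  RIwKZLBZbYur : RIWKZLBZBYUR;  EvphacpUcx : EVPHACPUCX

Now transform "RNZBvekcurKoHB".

RNZBVEKCURKOHB

Looking at the pairs, the operation is to convert every letter to uppercase.
Doing the same to "RNZBvekcurKoHB": "RNZBVEKCURKOHB".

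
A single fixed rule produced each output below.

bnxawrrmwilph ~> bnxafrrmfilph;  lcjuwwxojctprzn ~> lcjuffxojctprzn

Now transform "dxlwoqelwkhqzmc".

dxlfoqelfkhqzmc

The pattern: replace every "w" with "f".
For "dxlwoqelwkhqzmc" the result is "dxlfoqelfkhqzmc".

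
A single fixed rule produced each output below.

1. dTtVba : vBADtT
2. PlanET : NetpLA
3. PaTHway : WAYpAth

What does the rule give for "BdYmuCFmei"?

The transformation: move the last 3 characters to the front (rotate right by 3), then flip the case of every letter.
So "BdYmuCFmei" becomes "MEIbDyMUcf".
(Check on "PaTHway": → "wayPaTH" → "WAYpAth" ✓)

MEIbDyMUcf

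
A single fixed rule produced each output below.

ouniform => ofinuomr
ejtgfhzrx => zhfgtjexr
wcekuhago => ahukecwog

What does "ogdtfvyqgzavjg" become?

The rule is to reverse the string, then move the first 2 characters to the end (rotate left by 2).
"ogdtfvyqgzavjg" → "gjvazgqyvftdgo" → "vazgqyvftdgogj".

vazgqyvftdgogj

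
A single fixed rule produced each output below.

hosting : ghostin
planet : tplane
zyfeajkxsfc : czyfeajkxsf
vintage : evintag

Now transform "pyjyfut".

tpyjyfu

What's happening: move the last character to the front.
For "pyjyfut" the result is "tpyjyfu".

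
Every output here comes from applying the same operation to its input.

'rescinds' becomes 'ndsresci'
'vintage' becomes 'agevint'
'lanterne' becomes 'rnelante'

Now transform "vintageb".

The pattern: move the last 3 characters to the front (rotate right by 3).
On "vintageb" that produces "gebvinta".

gebvinta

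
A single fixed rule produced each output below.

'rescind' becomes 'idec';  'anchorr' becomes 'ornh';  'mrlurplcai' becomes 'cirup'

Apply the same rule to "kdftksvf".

sfdt

The transformation: move the last 3 characters to the front (rotate right by 3), then keep every other character starting from the first (positions 1st, 3rd, 5th, ...).
"kdftksvf" → "svfkdftk" → "sfdt".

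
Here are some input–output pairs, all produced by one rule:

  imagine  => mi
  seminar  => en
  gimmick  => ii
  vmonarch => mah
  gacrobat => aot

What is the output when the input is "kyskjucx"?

yjx

The transformation: keep one character in every 3, starting at position 2 (positions 2nd, 5th, 8th, ...).
On "kyskjucx" that produces "yjx".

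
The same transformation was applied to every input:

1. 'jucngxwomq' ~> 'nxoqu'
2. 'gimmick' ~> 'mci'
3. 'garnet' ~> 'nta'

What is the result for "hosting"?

tno

In each case the input is transformed by: keep every other character starting from the second (positions 2nd, 4th, 6th, ...), then move the first character to the end.
Starting from "hosting": after the first operation, "otn"; after the second, "tno".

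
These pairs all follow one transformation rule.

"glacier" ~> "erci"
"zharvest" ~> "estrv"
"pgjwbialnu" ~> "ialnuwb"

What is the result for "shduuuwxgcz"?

What's happening: delete the first 3 characters, then move the first 2 characters to the end (rotate left by 2).
Applying both steps to "shduuuwxgcz": "uuuwxgcz", then "uwxgczuu".
(Check on "pgjwbialnu": → "wbialnu" → "ialnuwb" ✓)

uwxgczuu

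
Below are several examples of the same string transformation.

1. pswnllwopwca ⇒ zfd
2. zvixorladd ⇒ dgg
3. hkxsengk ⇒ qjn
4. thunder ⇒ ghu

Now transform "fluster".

The pattern: shift every letter 3 places forward in the alphabet (wrapping around), then keep only the last 3 characters.
On "fluster" that produces "whu".

whu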